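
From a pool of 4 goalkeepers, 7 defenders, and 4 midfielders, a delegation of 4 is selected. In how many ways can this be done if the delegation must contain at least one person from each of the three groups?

Unrestricted: C(15,4) = 1365 ways to pick any 4 of the 15.
Selections missing a whole group: no goalkeepers → C(11,4) = 330; no defenders → C(8,4) = 70; no midfielders → C(11,4) = 330.
Add back selections omitting two groups (i.e. drawn from a single group): C(4,4) + C(7,4) + C(4,4) = 37.
By inclusion–exclusion: 1365 − 730 + 37 = 672.

672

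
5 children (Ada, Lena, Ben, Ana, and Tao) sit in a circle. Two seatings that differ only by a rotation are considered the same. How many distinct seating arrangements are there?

24

Seat Ada anywhere (absorbing the rotational symmetry), then permute the other 4: (4)! = 24.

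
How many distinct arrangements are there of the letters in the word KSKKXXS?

210

KSKKXXS has 7 letters with K appearing 3 times, S appearing twice, and X appearing twice.
Dividing 7! = 5040 by 3!·2!·2! = 24 for the repeated letters gives 210.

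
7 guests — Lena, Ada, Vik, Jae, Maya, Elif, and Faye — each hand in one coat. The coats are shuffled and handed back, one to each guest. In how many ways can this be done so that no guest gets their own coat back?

1854

This is the derangement count D_7: permutations of 7 items with no fixed point.
By inclusion–exclusion this is Σ_{j=0}^{7} (−1)^j C(7,j)·(7−j)!.
Computing: 5040 − 5040 + 2520 − 840 + 210 − 42 + 7 − 1 = 1854.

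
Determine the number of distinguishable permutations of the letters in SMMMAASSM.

SMMMAASSM has 9 letters with A appearing twice, M appearing 4 times, and S appearing 3 times.
Dividing 9! = 362880 by 4!·3!·2! = 288 for the repeated letters gives 1260.

1260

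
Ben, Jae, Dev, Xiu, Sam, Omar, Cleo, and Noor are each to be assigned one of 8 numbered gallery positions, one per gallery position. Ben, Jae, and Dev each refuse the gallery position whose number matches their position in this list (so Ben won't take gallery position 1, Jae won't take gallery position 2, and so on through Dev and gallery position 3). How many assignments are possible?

Let Aᵢ (for i ∈ {1, 2, 3}) be the placements that put person i in their forbidden gallery position. Any j of these fix j positions, leaving (8−j)! ways to fill the rest, and there are C(3,j) ways to pick which j.
By inclusion–exclusion, the number of valid placements is Σ_{j=0}^{3} (−1)^j C(3,j)·(8−j)!.
Computing: 40320 − 15120 + 2160 − 120 = 27240.

27240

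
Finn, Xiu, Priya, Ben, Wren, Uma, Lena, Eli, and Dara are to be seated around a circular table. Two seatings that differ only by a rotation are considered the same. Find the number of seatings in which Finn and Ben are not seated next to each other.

Without the restriction there are (8)! = 40320 seatings.
Those with Finn next to Ben: fuse the pair into one unit and seat 8 units around a circle — 2·(7)! = 10080.
Subtracting, 40320 − 10080 = 30240.

30240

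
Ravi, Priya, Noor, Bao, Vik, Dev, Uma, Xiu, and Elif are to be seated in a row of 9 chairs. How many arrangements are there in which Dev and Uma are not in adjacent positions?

Of the 9! = 362880 arrangements, those with Dev and Uma adjacent number 2 × 8! = 80640 (treat the pair as a block with 2 internal orders).
Complementary counting: 362880 − 80640 = 282240.

282240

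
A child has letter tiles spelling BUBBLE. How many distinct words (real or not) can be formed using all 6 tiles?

120

The 6 letters of BUBBLE have repeats: B appearing 3 times.
The number of distinct arrangements is 6!/(3!) = 720/6 = 120.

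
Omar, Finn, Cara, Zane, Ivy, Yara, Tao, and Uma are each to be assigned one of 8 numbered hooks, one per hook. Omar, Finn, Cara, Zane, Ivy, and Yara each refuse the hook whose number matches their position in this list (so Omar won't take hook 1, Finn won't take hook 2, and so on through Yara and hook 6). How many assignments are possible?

Let Aᵢ (for 1 ≤ i ≤ 6) be the placements that put person i in their forbidden hook. Any j of these fix j positions, leaving (8−j)! ways to fill the rest, and there are C(6,j) ways to pick which j.
By inclusion–exclusion, the number of valid placements is Σ_{j=0}^{6} (−1)^j C(6,j)·(8−j)!.
Computing: 40320 − 30240 + 10800 − 2400 + 360 − 36 + 2 = 18806.

18806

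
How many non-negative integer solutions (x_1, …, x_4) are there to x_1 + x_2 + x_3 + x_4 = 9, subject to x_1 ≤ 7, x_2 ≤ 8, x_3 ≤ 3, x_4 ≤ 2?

85

Ignoring the caps, the number of non-negative solutions to x_1+…+x_4 = 9 is C(12,3) = 220.
Subtract solutions that violate a single cap (substitute x_i' = x_i − (cap_i+1)): x_1 ≥ 8 gives C(4,3) = 4; x_2 ≥ 9 gives C(3,3) = 1; x_3 ≥ 4 gives C(8,3) = 56; x_4 ≥ 3 gives C(9,3) = 84. Together 145.
Add back pairs where two caps are both exceeded: 0 + 0 + 0 + 0 + 0 + 10 = 10.
By inclusion–exclusion the count is 220 − 145 + 10 = 85.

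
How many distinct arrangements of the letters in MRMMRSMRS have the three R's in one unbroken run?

105

Treat the 3 copies of R as a single block. The multiset to arrange is then {RRR, M, M, M, M, S, S}, 7 items in all.
That gives (7)!/(4!·2!) = 105 arrangements.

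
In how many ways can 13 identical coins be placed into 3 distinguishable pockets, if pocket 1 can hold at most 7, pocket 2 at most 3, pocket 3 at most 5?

6

By stars and bars, unrestricted non-negative solutions to x_1+…+x_3 = 13 number C(13+2,2) = 105.
Subtract solutions that violate a single cap (substitute x_i' = x_i − (cap_i+1)): x_1 ≥ 8 gives C(7,2) = 21; x_2 ≥ 4 gives C(11,2) = 55; x_3 ≥ 6 gives C(9,2) = 36. Together 112.
Add back pairs where two caps are both exceeded: 3 + 0 + 10 = 13.
By inclusion–exclusion the count is 105 − 112 + 13 = 6.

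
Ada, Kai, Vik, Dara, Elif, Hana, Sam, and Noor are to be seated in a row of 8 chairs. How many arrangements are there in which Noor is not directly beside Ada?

30240

There are 8! = 40320 arrangements in all. If Noor and Ada are adjacent, merging them into one block gives 2·(7)! = 10080 arrangements.
So 40320 − 10080 = 30240 arrangements keep them apart.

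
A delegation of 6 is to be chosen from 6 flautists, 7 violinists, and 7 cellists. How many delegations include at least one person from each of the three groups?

32340

Unrestricted: C(20,6) = 38760 ways to pick any 6 of the 20.
Subtract selections that omit an entire group: no flautists → C(14,6) = 3003; no violinists → C(13,6) = 1716; no cellists → C(13,6) = 1716.
Add back selections omitting two groups (i.e. drawn from a single group): C(6,6) + C(7,6) + C(7,6) = 15.
By inclusion–exclusion: 38760 − 6435 + 15 = 32340.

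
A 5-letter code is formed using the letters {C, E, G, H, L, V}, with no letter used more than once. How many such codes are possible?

720

With no repetition, fill the 5 letters in order: 6 choices, then 5, down to 2.
6 × 5 × 4 × 3 × 2 = 720.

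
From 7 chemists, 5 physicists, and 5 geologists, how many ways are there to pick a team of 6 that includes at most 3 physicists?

Split by how many physicists are chosen (0 through 3).
Sum: C(5,0)·C(12,6) + C(5,1)·C(12,5) + C(5,2)·C(12,4) + C(5,3)·C(12,3) = 924 + 3960 + 4950 + 2200 = 12034.

12034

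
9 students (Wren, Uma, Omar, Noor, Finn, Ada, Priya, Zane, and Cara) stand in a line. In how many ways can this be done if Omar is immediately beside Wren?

80640

Glue Omar and Wren into one block (2 internal orders), leaving 8 units to arrange in a row.
That gives 2 × 8! = 2 × 40320 = 80640.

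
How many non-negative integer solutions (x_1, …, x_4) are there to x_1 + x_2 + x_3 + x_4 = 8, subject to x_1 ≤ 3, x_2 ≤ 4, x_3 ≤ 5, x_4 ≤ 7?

99

Ignoring the caps, the number of non-negative solutions to x_1+…+x_4 = 8 is C(11,3) = 165.
Subtract solutions that violate a single cap (substitute x_i' = x_i − (cap_i+1)): x_1 ≥ 4 gives C(7,3) = 35; x_2 ≥ 5 gives C(6,3) = 20; x_3 ≥ 6 gives C(5,3) = 10; x_4 ≥ 8 gives C(3,3) = 1. Together 66.
No two caps can be exceeded simultaneously, so the pair terms are all 0.
By inclusion–exclusion the count is 165 − 66 + 0 = 99.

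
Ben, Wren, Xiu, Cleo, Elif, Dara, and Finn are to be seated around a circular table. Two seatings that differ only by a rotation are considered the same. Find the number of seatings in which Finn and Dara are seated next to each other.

Treat {Finn, Dara} as one unit (2 internal orders) and seat the resulting 6 units around the table: (5)! circular arrangements.
So 2 × (5)! = 2 × 120 = 240.

240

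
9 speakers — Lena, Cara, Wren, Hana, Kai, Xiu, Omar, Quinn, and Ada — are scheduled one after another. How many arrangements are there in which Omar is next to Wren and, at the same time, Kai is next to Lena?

20160

Treat {Omar,Wren} as one block (2 orders) and {Kai,Lena} as another (2 orders).
That leaves 7 units to arrange: 2 × 2 × 7! = 4 × 5040 = 20160.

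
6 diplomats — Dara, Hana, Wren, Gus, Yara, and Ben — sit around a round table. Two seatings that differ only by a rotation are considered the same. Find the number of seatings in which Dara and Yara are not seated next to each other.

Without the restriction there are (5)! = 120 seatings.
Seatings with Dara beside Yara: treat them as a block with 2 internal orders, giving 2 × (4)! = 48.
Subtracting, 120 − 48 = 72.

72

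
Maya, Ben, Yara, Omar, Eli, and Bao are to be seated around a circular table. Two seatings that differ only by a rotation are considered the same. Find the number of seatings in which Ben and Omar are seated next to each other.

48

Glue Ben and Omar into a block (2 internal orders). Seating 5 units around a circle gives (4)! arrangements.
So 2 × (4)! = 2 × 24 = 48.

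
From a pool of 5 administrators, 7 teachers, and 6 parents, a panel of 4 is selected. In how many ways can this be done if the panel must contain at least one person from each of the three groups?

1575

With no constraint there are C(18,4) = 3060 possible selections.
Selections missing a whole group: no administrators → C(13,4) = 715; no teachers → C(11,4) = 330; no parents → C(12,4) = 495.
Add back selections omitting two groups (i.e. drawn from a single group): C(5,4) + C(7,4) + C(6,4) = 55.
By inclusion–exclusion: 3060 − 1540 + 55 = 1575.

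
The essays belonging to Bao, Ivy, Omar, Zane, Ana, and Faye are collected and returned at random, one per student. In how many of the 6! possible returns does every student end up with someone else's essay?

Count assignments avoiding every fixed point. For any j of the 6 students fixed to their own essay, the other 6−j can be arranged in (6−j)! ways.
By inclusion–exclusion this is Σ_{j=0}^{6} (−1)^j C(6,j)·(6−j)!.
Computing: 720 − 720 + 360 − 120 + 30 − 6 + 1 = 265.

265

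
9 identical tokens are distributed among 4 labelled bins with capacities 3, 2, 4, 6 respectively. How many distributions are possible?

Without the upper bounds there are C(12,3) = 220 ways to split 9 among 4 bins.
Subtract solutions that violate a single cap (substitute x_i' = x_i − (cap_i+1)): x_1 ≥ 4 gives C(8,3) = 56; x_2 ≥ 3 gives C(9,3) = 84; x_3 ≥ 5 gives C(7,3) = 35; x_4 ≥ 7 gives C(5,3) = 10. Together 185.
Add back pairs where two caps are both exceeded: 10 + 1 + 0 + 4 + 0 + 0 = 15.
By inclusion–exclusion the count is 220 − 185 + 15 = 50.

50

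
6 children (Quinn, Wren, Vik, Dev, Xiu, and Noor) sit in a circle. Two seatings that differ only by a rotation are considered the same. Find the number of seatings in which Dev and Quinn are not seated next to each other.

All circular seatings of 6 people number (5)! = 120.
Seatings with Dev beside Quinn: treat them as a block with 2 internal orders, giving 2 × (4)! = 48.
Subtracting, 120 − 48 = 72.

72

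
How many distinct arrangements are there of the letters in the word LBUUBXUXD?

15120

Letter multiplicities in LBUUBXUXD: B×2, D×1, L×1, U×3, X×2.
The number of distinct arrangements is 9!/(3!·2!·2!) = 362880/24 = 15120.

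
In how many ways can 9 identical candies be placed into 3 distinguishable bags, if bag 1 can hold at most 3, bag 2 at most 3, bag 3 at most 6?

10

Ignoring the caps, the number of non-negative solutions to x_1+…+x_3 = 9 is C(11,2) = 55.
Subtract solutions that violate a single cap (substitute x_i' = x_i − (cap_i+1)): x_1 ≥ 4 gives C(7,2) = 21; x_2 ≥ 4 gives C(7,2) = 21; x_3 ≥ 7 gives C(4,2) = 6. Together 48.
Add back pairs where two caps are both exceeded: 3 + 0 + 0 = 3.
By inclusion–exclusion the count is 55 − 48 + 3 = 10.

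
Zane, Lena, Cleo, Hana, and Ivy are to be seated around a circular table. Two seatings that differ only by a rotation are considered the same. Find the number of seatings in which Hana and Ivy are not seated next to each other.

All circular seatings of 5 people number (4)! = 24.
Those with Hana next to Ivy: fuse the pair into one unit and seat 4 units around a circle — 2·(3)! = 12.
Subtracting, 24 − 12 = 12.

12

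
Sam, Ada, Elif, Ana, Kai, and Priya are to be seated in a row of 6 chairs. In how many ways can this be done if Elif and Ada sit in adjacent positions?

240

Glue Elif and Ada into one block (2 internal orders), leaving 5 units to arrange in a row.
That gives 2 × 5! = 2 × 120 = 240.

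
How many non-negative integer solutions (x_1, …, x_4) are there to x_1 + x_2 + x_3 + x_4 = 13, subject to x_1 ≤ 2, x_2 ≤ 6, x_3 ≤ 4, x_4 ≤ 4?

Ignoring the caps, the number of non-negative solutions to x_1+…+x_4 = 13 is C(16,3) = 560.
Subtract solutions that violate a single cap (substitute x_i' = x_i − (cap_i+1)): x_1 ≥ 3 gives C(13,3) = 286; x_2 ≥ 7 gives C(9,3) = 84; x_3 ≥ 5 gives C(11,3) = 165; x_4 ≥ 5 gives C(11,3) = 165. Together 700.
Add back pairs where two caps are both exceeded: 20 + 56 + 56 + 4 + 4 + 20 = 160.
Subtract triples: 0 + 0 + 1 + 0 = 1.
By inclusion–exclusion the count is 560 − 700 + 160 − 1 = 19.

19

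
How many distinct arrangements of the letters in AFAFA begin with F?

4

With the first slot taken by F, it remains to arrange the other 4 letters (AAFA).
Those 4 letters have A appearing 3 times, giving (4)!/(3!) = 4.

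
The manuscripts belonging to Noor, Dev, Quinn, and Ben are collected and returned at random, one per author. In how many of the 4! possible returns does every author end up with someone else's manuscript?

Count assignments avoiding every fixed point. For any j of the 4 authors fixed to their own manuscript, the other 4−j can be arranged in (4−j)! ways.
By inclusion–exclusion this is Σ_{j=0}^{4} (−1)^j C(4,j)·(4−j)!.
Computing: 24 − 24 + 12 − 4 + 1 = 9.

9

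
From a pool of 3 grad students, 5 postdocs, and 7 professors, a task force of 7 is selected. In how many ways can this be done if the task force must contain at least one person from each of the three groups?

5516

Unrestricted: C(15,7) = 6435 ways to pick any 7 of the 15.
Subtract selections that omit an entire group: no grad students → C(12,7) = 792; no postdocs → C(10,7) = 120; no professors → C(8,7) = 8.
Add back selections omitting two groups (i.e. drawn from a single group): C(3,7) + C(5,7) + C(7,7) = 1.
By inclusion–exclusion: 6435 − 920 + 1 = 5516.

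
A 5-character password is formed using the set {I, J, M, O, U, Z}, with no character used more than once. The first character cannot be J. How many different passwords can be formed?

The first character has 6−1 = 5 choices (anything except J).
The remaining 4 characters are filled from the other 5 symbols without repetition: 5 × 4 × 3 × 2 = 120.
Total: 5 × 120 = 600.

600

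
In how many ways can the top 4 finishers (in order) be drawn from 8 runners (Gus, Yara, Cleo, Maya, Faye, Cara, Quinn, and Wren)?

1680

There are 8 choices for 1st place, 7 for 2nd, and so on down to 5 for position 4.
That gives 8 × 7 × 6 × 5 = 1680.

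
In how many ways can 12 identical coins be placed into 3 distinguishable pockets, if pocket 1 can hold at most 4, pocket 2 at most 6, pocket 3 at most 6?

15

Ignoring the caps, the number of non-negative solutions to x_1+…+x_3 = 12 is C(14,2) = 91.
Subtract solutions that violate a single cap (substitute x_i' = x_i − (cap_i+1)): x_1 ≥ 5 gives C(9,2) = 36; x_2 ≥ 7 gives C(7,2) = 21; x_3 ≥ 7 gives C(7,2) = 21. Together 78.
Add back pairs where two caps are both exceeded: 1 + 1 + 0 = 2.
By inclusion–exclusion the count is 91 − 78 + 2 = 15.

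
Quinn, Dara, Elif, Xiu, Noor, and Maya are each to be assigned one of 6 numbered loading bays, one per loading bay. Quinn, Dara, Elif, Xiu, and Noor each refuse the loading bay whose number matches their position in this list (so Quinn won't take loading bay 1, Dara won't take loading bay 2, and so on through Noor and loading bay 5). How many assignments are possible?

309

Let Aᵢ (for 1 ≤ i ≤ 5) be the placements that put person i in their forbidden loading bay. Any j of these fix j positions, leaving (6−j)! ways to fill the rest, and there are C(5,j) ways to pick which j.
By inclusion–exclusion, the number of valid placements is Σ_{j=0}^{5} (−1)^j C(5,j)·(6−j)!.
Computing: 720 − 600 + 240 − 60 + 10 − 1 = 309.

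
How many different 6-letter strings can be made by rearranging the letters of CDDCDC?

20

CDDCDC has 6 letters with C appearing 3 times and D appearing 3 times.
So there are 6! / (3!·3!) = 20 distinguishable arrangements.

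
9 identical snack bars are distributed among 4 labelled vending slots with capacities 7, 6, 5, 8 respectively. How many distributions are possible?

Without the upper bounds there are C(12,3) = 220 ways to split 9 among 4 vending slots.
Subtract solutions that violate a single cap (substitute x_i' = x_i − (cap_i+1)): x_1 ≥ 8 gives C(4,3) = 4; x_2 ≥ 7 gives C(5,3) = 10; x_3 ≥ 6 gives C(6,3) = 20; x_4 ≥ 9 gives C(3,3) = 1. Together 35.
No two caps can be exceeded simultaneously, so the pair terms are all 0.
By inclusion–exclusion the count is 220 − 35 + 0 = 185.

185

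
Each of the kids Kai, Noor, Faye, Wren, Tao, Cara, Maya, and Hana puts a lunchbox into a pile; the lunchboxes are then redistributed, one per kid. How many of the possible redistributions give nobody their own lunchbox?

14833

This is the derangement count D_8: permutations of 8 items with no fixed point.
By inclusion–exclusion this is Σ_{j=0}^{8} (−1)^j C(8,j)·(8−j)!.
Computing: 40320 − 40320 + 20160 − 6720 + 1680 − 336 + 56 − 8 + 1 = 14833.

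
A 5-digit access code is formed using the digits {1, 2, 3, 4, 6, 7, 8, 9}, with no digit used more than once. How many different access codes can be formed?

6720

With no repetition, fill the 5 digits in order: 8 choices, then 7, down to 4.
8 × 7 × 6 × 5 × 4 = 6720.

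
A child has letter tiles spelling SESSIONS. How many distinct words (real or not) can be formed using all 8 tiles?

Letter multiplicities in SESSIONS: E×1, I×1, N×1, O×1, S×4.
So there are 8! / (4!) = 1680 distinguishable arrangements.

1680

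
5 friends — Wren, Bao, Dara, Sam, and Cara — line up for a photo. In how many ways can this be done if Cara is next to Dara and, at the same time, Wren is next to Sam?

24

Treat {Cara,Dara} as one block (2 orders) and {Wren,Sam} as another (2 orders).
That leaves 3 units to arrange: 2 × 2 × 3! = 4 × 6 = 24.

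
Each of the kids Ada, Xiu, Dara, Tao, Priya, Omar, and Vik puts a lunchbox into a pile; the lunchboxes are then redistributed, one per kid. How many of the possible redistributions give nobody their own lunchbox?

Count assignments avoiding every fixed point. For any j of the 7 kids fixed to their own lunchbox, the other 7−j can be arranged in (7−j)! ways.
By inclusion–exclusion this is Σ_{j=0}^{7} (−1)^j C(7,j)·(7−j)!.
Computing: 5040 − 5040 + 2520 − 840 + 210 − 42 + 7 − 1 = 1854.

1854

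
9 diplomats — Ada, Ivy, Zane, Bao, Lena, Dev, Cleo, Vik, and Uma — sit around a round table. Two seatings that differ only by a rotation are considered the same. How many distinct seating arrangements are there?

40320

Around a circle, 9 distinct people have 9!/9 = (8)! = 40320 rotationally distinct seatings.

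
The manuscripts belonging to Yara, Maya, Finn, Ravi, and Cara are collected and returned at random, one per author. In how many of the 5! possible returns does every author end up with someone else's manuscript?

Let Aᵢ be the assignments in which author i gets their own manuscript. We want the size of the complement of A₁∪…∪A_5.
By inclusion–exclusion this is Σ_{j=0}^{5} (−1)^j C(5,j)·(5−j)!.
Computing: 120 − 120 + 60 − 20 + 5 − 1 = 44.

44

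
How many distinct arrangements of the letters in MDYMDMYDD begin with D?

Fix D in the first position and arrange the remaining 8 letters.
Those 8 letters have D appearing 3 times, M appearing 3 times, and Y appearing twice, giving (8)!/(3!·3!·2!) = 560.

560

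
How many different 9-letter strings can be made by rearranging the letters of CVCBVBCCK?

CVCBVBCCK has 9 letters with B appearing twice, C appearing 4 times, and V appearing twice.
Dividing 9! = 362880 by 4!·2!·2! = 96 for the repeated letters gives 3780.

3780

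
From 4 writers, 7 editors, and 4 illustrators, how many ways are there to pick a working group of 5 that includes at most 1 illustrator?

1782

Split by how many illustrators are chosen (0 through 1).
Sum: C(4,0)·C(11,5) + C(4,1)·C(11,4) = 462 + 1320 = 1782.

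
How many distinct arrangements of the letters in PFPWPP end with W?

Fix W in the last position and arrange the remaining 5 letters.
Those 5 letters have P appearing 4 times, giving (5)!/(4!) = 5.

5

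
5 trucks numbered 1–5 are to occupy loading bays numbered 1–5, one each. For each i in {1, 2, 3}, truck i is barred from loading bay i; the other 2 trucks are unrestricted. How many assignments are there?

Let Aᵢ (for i ∈ {1, 2, 3}) be the placements that put truck i in its forbidden loading bay. Any j of these fix j positions, leaving (5−j)! ways to fill the rest, and there are C(3,j) ways to pick which j.
By inclusion–exclusion, the number of valid placements is Σ_{j=0}^{3} (−1)^j C(3,j)·(5−j)!.
Computing: 120 − 72 + 18 − 2 = 64.

64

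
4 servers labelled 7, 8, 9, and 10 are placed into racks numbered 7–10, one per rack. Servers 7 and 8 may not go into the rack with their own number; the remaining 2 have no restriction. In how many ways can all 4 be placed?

14

Let Aᵢ (for i ∈ {7, 8}) be the placements that put server i in its forbidden rack. Any j of these fix j positions, leaving (4−j)! ways to fill the rest, and there are C(2,j) ways to pick which j.
By inclusion–exclusion, the number of valid placements is Σ_{j=0}^{2} (−1)^j C(2,j)·(4−j)!.
Computing: 24 − 12 + 2 = 14.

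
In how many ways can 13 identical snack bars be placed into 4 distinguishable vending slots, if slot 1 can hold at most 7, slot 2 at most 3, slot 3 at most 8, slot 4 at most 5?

Ignoring the caps, the number of non-negative solutions to x_1+…+x_4 = 13 is C(16,3) = 560.
Subtract solutions that violate a single cap (substitute x_i' = x_i − (cap_i+1)): x_1 ≥ 8 gives C(8,3) = 56; x_2 ≥ 4 gives C(12,3) = 220; x_3 ≥ 9 gives C(7,3) = 35; x_4 ≥ 6 gives C(10,3) = 120. Together 431.
Add back pairs where two caps are both exceeded: 4 + 0 + 0 + 1 + 20 + 0 = 25.
By inclusion–exclusion the count is 560 − 431 + 25 = 154.

154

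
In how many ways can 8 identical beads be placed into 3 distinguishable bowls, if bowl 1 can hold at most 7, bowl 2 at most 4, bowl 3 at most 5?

28

By stars and bars, unrestricted non-negative solutions to x_1+…+x_3 = 8 number C(8+2,2) = 45.
Subtract solutions that violate a single cap (substitute x_i' = x_i − (cap_i+1)): x_1 ≥ 8 gives C(2,2) = 1; x_2 ≥ 5 gives C(5,2) = 10; x_3 ≥ 6 gives C(4,2) = 6. Together 17.
No two caps can be exceeded simultaneously, so the pair terms are all 0.
By inclusion–exclusion the count is 45 − 17 + 0 = 28.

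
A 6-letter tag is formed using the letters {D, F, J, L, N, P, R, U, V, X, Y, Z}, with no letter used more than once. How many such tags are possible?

665280

Choose and order 6 of the 12 symbols: the first letter has 12 options, the next 11, and so on down to 7.
12 × 11 × 10 × 9 × 8 × 7 = 665280.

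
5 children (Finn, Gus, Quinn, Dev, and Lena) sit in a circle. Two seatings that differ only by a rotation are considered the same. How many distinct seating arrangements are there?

Seat Finn anywhere (absorbing the rotational symmetry), then permute the other 4: (4)! = 24.

24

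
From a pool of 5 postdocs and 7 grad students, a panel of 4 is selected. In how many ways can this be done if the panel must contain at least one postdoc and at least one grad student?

455

Total 4-person selections from all 12: C(12,4) = 495.
Subtract selections that omit an entire group: no postdocs → C(7,4) = 35; no grad students → C(5,4) = 5.
Both groups omitted at once is impossible, so 495 − 40 = 455.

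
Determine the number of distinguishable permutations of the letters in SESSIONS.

1680

Letter multiplicities in SESSIONS: E×1, I×1, N×1, O×1, S×4.
Dividing 8! = 40320 by 4! = 24 for the repeated letters gives 1680.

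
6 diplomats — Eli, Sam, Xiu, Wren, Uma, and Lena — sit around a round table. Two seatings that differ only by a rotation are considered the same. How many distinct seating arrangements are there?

120

Seat Eli anywhere (absorbing the rotational symmetry), then permute the other 5: (5)! = 120.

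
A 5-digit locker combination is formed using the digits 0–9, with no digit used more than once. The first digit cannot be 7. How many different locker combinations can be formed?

27216

The first digit has 10−1 = 9 choices (anything except 7).
The remaining 4 digits are filled from the other 9 symbols without repetition: 9 × 8 × 7 × 6 = 3024.
Total: 9 × 3024 = 27216.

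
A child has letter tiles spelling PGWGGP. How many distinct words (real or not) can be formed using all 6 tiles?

Letter multiplicities in PGWGGP: G×3, P×2, W×1.
The number of distinct arrangements is 6!/(3!·2!) = 720/12 = 60.

60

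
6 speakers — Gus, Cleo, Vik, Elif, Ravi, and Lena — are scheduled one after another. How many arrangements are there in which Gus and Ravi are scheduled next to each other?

240

Glue Gus and Ravi into one block (2 internal orders), leaving 5 units to arrange in a row.
So the count is 2·(5)! = 240.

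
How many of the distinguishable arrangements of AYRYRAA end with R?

60

Fix R in the last position and arrange the remaining 6 letters.
Those 6 letters have A appearing 3 times and Y appearing twice, giving (6)!/(3!·2!) = 60.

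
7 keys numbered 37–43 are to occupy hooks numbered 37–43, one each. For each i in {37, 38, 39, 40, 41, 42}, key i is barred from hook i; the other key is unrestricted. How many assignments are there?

Let Aᵢ (for 37 ≤ i ≤ 42) be the placements that put key i in its forbidden hook. Any j of these fix j positions, leaving (7−j)! ways to fill the rest, and there are C(6,j) ways to pick which j.
By inclusion–exclusion, the number of valid placements is Σ_{j=0}^{6} (−1)^j C(6,j)·(7−j)!.
Computing: 5040 − 4320 + 1800 − 480 + 90 − 12 + 1 = 2119.

2119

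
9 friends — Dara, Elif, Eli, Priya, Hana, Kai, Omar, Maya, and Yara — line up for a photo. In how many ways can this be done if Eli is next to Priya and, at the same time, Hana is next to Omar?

20160

Treat {Eli,Priya} as one block (2 orders) and {Hana,Omar} as another (2 orders).
That leaves 7 units to arrange: 2 × 2 × 7! = 4 × 5040 = 20160.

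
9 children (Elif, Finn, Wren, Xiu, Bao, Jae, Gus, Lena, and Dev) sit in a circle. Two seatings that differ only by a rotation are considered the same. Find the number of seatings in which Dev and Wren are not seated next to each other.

All circular seatings of 9 people number (8)! = 40320.
Seatings with Dev beside Wren: treat them as a block with 2 internal orders, giving 2 × (7)! = 10080.
Subtracting, 40320 − 10080 = 30240.

30240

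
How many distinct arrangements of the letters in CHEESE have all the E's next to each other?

24

Treat the 3 copies of E as a single block. The multiset to arrange is then {EEE, C, H, S}, 4 items in all.
All 4 items are distinct, so there are (4)! = 24 arrangements.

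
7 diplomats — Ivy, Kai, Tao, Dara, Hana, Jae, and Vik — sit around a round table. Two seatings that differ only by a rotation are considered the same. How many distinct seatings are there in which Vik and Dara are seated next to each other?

240

Glue Vik and Dara into a block (2 internal orders). Seating 6 units around a circle gives (5)! arrangements.
So 2 × (5)! = 2 × 120 = 240.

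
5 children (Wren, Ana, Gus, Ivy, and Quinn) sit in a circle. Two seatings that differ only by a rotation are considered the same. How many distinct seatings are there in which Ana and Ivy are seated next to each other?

Treat {Ana, Ivy} as one unit (2 internal orders) and seat the resulting 4 units around the table: (3)! circular arrangements.
So 2 × (3)! = 2 × 6 = 12.

12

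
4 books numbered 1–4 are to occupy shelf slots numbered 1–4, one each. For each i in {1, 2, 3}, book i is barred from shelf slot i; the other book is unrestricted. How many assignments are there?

11

Let Aᵢ (for i ∈ {1, 2, 3}) be the placements that put book i in its forbidden shelf slot. Any j of these fix j positions, leaving (4−j)! ways to fill the rest, and there are C(3,j) ways to pick which j.
By inclusion–exclusion, the number of valid placements is Σ_{j=0}^{3} (−1)^j C(3,j)·(4−j)!.
Computing: 24 − 18 + 6 − 1 = 11.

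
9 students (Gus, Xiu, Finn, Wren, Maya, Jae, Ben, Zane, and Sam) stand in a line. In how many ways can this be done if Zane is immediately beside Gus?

Treat {Zane, Gus} as a single unit. There are 8 units to order, and the pair itself can be ordered 2 ways.
So the count is 2·(8)! = 80640.

80640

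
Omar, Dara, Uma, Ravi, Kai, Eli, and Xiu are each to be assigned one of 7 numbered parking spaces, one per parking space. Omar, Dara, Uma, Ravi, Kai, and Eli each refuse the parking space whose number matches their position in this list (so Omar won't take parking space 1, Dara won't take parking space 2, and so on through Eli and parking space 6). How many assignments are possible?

2119

Let Aᵢ (for 1 ≤ i ≤ 6) be the placements that put person i in their forbidden parking space. Any j of these fix j positions, leaving (7−j)! ways to fill the rest, and there are C(6,j) ways to pick which j.
By inclusion–exclusion, the number of valid placements is Σ_{j=0}^{6} (−1)^j C(6,j)·(7−j)!.
Computing: 5040 − 4320 + 1800 − 480 + 90 − 12 + 1 = 2119.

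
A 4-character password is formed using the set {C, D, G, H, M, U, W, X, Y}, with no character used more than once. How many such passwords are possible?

This is a permutation of 4 out of 9: P(9,4) = 9!/5!.
9 × 8 × 7 × 6 = 3024.

3024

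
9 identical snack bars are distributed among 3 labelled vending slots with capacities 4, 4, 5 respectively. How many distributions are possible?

Ignoring the caps, the number of non-negative solutions to x_1+…+x_3 = 9 is C(11,2) = 55.
Subtract solutions that violate a single cap (substitute x_i' = x_i − (cap_i+1)): x_1 ≥ 5 gives C(6,2) = 15; x_2 ≥ 5 gives C(6,2) = 15; x_3 ≥ 6 gives C(5,2) = 10. Together 40.
No two caps can be exceeded simultaneously, so the pair terms are all 0.
By inclusion–exclusion the count is 55 − 40 + 0 = 15.

15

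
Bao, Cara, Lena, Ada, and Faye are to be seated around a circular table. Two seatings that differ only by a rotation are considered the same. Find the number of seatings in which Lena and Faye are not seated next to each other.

12

All circular seatings of 5 people number (4)! = 24.
Seatings with Lena beside Faye: treat them as a block with 2 internal orders, giving 2 × (3)! = 12.
Subtracting, 24 − 12 = 12.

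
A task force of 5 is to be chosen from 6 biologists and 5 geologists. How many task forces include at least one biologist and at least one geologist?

Unrestricted: C(11,5) = 462 ways to pick any 5 of the 11.
Subtract selections that omit an entire group: no biologists → C(5,5) = 1; no geologists → C(6,5) = 6.
Both groups omitted at once is impossible, so 462 − 7 = 455.

455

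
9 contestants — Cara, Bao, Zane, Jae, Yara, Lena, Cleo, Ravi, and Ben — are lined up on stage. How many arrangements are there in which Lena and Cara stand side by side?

Treat {Lena, Cara} as a single unit. There are 8 units to order, and the pair itself can be ordered 2 ways.
That gives 2 × 8! = 2 × 40320 = 80640.

80640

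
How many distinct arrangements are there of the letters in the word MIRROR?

Letter multiplicities in MIRROR: I×1, M×1, O×1, R×3.
The number of distinct arrangements is 6!/(3!) = 720/6 = 120.

120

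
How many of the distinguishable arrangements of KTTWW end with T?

12

With the last slot taken by T, it remains to arrange the other 4 letters (KTWW).
Those 4 letters have W appearing twice, giving (4)!/(2!) = 12.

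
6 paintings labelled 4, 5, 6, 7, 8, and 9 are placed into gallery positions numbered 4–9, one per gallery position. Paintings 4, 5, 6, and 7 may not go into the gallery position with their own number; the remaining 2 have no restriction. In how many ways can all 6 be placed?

362

Let Aᵢ (for 4 ≤ i ≤ 7) be the placements that put painting i in its forbidden gallery position. Any j of these fix j positions, leaving (6−j)! ways to fill the rest, and there are C(4,j) ways to pick which j.
By inclusion–exclusion, the number of valid placements is Σ_{j=0}^{4} (−1)^j C(4,j)·(6−j)!.
Computing: 720 − 480 + 144 − 24 + 2 = 362.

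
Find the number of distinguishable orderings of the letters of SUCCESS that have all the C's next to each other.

120

Treat the 2 copies of C as a single block. The multiset to arrange is then {CC, E, S, S, S, U}, 6 items in all.
That gives (6)!/(3!) = 120 arrangements.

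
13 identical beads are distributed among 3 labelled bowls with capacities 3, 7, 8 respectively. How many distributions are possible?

18

By stars and bars, unrestricted non-negative solutions to x_1+…+x_3 = 13 number C(13+2,2) = 105.
Subtract solutions that violate a single cap (substitute x_i' = x_i − (cap_i+1)): x_1 ≥ 4 gives C(11,2) = 55; x_2 ≥ 8 gives C(7,2) = 21; x_3 ≥ 9 gives C(6,2) = 15. Together 91.
Add back pairs where two caps are both exceeded: 3 + 1 + 0 = 4.
By inclusion–exclusion the count is 105 − 91 + 4 = 18.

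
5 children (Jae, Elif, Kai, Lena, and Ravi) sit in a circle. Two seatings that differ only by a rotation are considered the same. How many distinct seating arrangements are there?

Around a circle, 5 distinct people have 5!/5 = (4)! = 24 rotationally distinct seatings.

24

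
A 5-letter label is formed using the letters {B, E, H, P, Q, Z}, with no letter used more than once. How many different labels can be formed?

This is a permutation of 5 out of 6: P(6,5) = 6!/1!.
6 × 5 × 4 × 3 × 2 = 720.

720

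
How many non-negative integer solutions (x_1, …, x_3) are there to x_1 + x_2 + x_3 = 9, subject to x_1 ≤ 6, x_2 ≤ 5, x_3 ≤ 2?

Ignoring the caps, the number of non-negative solutions to x_1+…+x_3 = 9 is C(11,2) = 55.
Subtract solutions that violate a single cap (substitute x_i' = x_i − (cap_i+1)): x_1 ≥ 7 gives C(4,2) = 6; x_2 ≥ 6 gives C(5,2) = 10; x_3 ≥ 3 gives C(8,2) = 28. Together 44.
Add back pairs where two caps are both exceeded: 0 + 0 + 1 = 1.
By inclusion–exclusion the count is 55 − 44 + 1 = 12.

12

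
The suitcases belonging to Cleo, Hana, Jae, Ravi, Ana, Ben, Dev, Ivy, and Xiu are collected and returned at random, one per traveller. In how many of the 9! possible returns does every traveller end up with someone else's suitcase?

Let Aᵢ be the assignments in which traveller i gets their own suitcase. We want the size of the complement of A₁∪…∪A_9.
By inclusion–exclusion this is Σ_{j=0}^{9} (−1)^j C(9,j)·(9−j)!.
Computing: 362880 − 362880 + 181440 − 60480 + 15120 − 3024 + 504 − 72 + 9 − 1 = 133496.

133496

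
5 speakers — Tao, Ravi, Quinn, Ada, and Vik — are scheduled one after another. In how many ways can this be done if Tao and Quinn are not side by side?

72

There are 5! = 120 arrangements in all. If Tao and Quinn are adjacent, merging them into one block gives 2·(4)! = 48 arrangements.
So 120 − 48 = 72 arrangements keep them apart.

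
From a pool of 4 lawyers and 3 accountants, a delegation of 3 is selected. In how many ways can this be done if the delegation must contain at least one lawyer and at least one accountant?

30

Unrestricted: C(7,3) = 35 ways to pick any 3 of the 7.
Subtract selections that omit an entire group: no lawyers → C(3,3) = 1; no accountants → C(4,3) = 4.
Both groups omitted at once is impossible, so 35 − 5 = 30.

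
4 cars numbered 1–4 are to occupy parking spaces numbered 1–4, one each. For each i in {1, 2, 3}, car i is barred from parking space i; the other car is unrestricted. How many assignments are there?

11

Let Aᵢ (for i ∈ {1, 2, 3}) be the placements that put car i in its forbidden parking space. Any j of these fix j positions, leaving (4−j)! ways to fill the rest, and there are C(3,j) ways to pick which j.
By inclusion–exclusion, the number of valid placements is Σ_{j=0}^{3} (−1)^j C(3,j)·(4−j)!.
Computing: 24 − 18 + 6 − 1 = 11.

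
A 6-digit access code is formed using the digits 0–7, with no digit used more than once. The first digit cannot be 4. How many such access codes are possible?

The first digit has 8−1 = 7 choices (anything except 4).
The remaining 5 digits are filled from the other 7 symbols without repetition: 7 × 6 × 5 × 4 × 3 = 2520.
Total: 7 × 2520 = 17640.

17640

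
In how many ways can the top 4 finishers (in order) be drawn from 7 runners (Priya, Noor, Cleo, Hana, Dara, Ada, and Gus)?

840

There are 7 choices for 1st place, 6 for 2nd, and so on down to 4 for position 4.
That gives 7 × 6 × 5 × 4 = 840.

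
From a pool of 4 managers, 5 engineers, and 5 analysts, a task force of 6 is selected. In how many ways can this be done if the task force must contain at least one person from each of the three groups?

Unrestricted: C(14,6) = 3003 ways to pick any 6 of the 14.
Subtract selections that omit an entire group: no managers → C(10,6) = 210; no engineers → C(9,6) = 84; no analysts → C(9,6) = 84.
Add back selections omitting two groups (i.e. drawn from a single group): C(4,6) + C(5,6) + C(5,6) = 0.
By inclusion–exclusion: 3003 − 378 + 0 = 2625.

2625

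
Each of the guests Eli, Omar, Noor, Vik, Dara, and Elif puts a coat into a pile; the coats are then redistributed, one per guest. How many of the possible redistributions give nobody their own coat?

This is the derangement count D_6: permutations of 6 items with no fixed point.
By inclusion–exclusion this is Σ_{j=0}^{6} (−1)^j C(6,j)·(6−j)!.
Computing: 720 − 720 + 360 − 120 + 30 − 6 + 1 = 265.

265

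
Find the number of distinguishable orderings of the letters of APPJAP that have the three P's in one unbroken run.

12

Treat the 3 copies of P as a single block. The multiset to arrange is then {PPP, A, A, J}, 4 items in all.
That gives (4)!/(2!) = 12 arrangements.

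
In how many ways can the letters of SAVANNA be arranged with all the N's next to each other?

Treat the 2 copies of N as a single block. The multiset to arrange is then {NN, A, A, A, S, V}, 6 items in all.
That gives (6)!/(3!) = 120 arrangements.

120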